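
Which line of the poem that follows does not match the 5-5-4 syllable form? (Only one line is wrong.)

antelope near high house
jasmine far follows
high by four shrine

Line 1: antelope(3) + near(1) + high(1) + house(1) = 6 (expected 5)
Line 2: jasmine(2) + far(1) + follows(2) = 5 ✓
Line 3: high(1) + by(1) + four(1) + shrine(1) = 4 ✓

Line 1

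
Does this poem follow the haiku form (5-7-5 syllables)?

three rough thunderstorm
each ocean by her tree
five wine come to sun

Line 1: "three rough thunderstorm": 1+1+3 = 5 ✓
Line 2: "each ocean by her tree": 1+2+1+1+1 = 6 (expected 7)
Line 3: "five wine come to sun": 1+1+1+1+1 = 5 ✓

No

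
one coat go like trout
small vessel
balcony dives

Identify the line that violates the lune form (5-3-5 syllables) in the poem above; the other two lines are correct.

The third line

Line 1: one(1) + coat(1) + go(1) + like(1) + trout(1) = 5 ✓
Line 2: small(1) + vessel(2) = 3 ✓
Line 3: balcony(3) + dives(1) = 4 (expected 5)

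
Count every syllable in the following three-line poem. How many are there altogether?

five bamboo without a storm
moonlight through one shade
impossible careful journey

20

Line 1: five(1) + bamboo(2) + without(2) + a(1) + storm(1) = 7
Line 2: moonlight(2) + through(1) + one(1) + shade(1) = 5
Line 3: impossible(4) + careful(2) + journey(2) = 8
Total: 7 + 5 + 8 = 20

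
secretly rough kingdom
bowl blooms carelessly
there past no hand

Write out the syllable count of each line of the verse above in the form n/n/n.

6/5/4

Line 1: "secretly rough kingdom": 3+1+2 = 6
Line 2: "bowl blooms carelessly": 1+1+3 = 5
Line 3: "there past no hand": 1+1+1+1 = 4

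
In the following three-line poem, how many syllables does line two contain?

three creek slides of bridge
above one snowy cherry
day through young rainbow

Line two: "above one snowy cherry": 2+1+2+2 = 7

7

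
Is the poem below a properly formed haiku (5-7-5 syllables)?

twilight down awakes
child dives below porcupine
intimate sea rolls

Yes

Line 1: twilight(2) + down(1) + awakes(2) = 5 ✓
Line 2: child(1) + dives(1) + below(2) + porcupine(3) = 7 ✓
Line 3: intimate(3) + sea(1) + rolls(1) = 5 ✓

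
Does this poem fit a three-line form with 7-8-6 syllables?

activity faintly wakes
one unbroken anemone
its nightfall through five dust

Line 1: activity (4), faintly (2), wakes (1) → 7 ✓
Line 2: one (1), unbroken (3), anemone (4) → 8 ✓
Line 3: its (1), nightfall (2), through (1), five (1), dust (1) → 6 ✓

Yes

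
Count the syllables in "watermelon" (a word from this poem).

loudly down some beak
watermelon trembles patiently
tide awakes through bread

"watermelon" has 4 syllables.

4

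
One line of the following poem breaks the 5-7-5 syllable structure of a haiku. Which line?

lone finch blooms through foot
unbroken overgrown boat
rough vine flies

Line 3

Line 1: lone(1) + finch(1) + blooms(1) + through(1) + foot(1) = 5 ✓
Line 2: unbroken(3) + overgrown(3) + boat(1) = 7 ✓
Line 3: rough(1) + vine(1) + flies(1) = 3 (expected 5)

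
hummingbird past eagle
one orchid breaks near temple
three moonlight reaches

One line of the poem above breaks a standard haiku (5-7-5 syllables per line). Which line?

Line 1: "hummingbird past eagle": 3+1+2 = 6 (expected 5)
Line 2: "one orchid breaks near temple": 1+2+1+1+2 = 7 ✓
Line 3: "three moonlight reaches": 1+2+2 = 5 ✓

The first line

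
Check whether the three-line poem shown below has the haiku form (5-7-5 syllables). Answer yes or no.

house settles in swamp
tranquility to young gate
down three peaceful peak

Line 1: house (1), settles (2), in (1), swamp (1) → 5 ✓
Line 2: tranquility (4), to (1), young (1), gate (1) → 7 ✓
Line 3: down (1), three (1), peaceful (2), peak (1) → 5 ✓

Yes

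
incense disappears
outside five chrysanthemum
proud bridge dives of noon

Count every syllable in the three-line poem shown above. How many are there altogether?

Line 1: incense (2), disappears (3) → 5
Line 2: outside (2), five (1), chrysanthemum (4) → 7
Line 3: proud (1), bridge (1), dives (1), of (1), noon (1) → 5
Total: 5 + 7 + 5 = 17

17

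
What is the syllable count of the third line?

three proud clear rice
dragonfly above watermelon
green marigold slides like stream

7

The third line: green (1), marigold (3), slides (1), like (1), stream (1) → 7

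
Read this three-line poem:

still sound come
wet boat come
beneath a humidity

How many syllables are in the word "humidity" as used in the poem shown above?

4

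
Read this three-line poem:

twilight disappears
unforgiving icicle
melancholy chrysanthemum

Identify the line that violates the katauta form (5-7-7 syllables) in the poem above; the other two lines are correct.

The third line

Line 1: "twilight disappears": 2+3 = 5 ✓
Line 2: "unforgiving icicle": 4+3 = 7 ✓
Line 3: "melancholy chrysanthemum": 4+4 = 8 (expected 7)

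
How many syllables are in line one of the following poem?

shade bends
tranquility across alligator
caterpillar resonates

Line one: "shade bends": 1+1 = 2

2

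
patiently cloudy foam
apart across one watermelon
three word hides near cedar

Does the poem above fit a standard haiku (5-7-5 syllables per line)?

Line 1: patiently (3), cloudy (2), foam (1) → 6 (expected 5)
Line 2: apart (2), across (2), one (1), watermelon (4) → 9 (expected 7)
Line 3: three (1), word (1), hides (1), near (1), cedar (2) → 6 (expected 5)

No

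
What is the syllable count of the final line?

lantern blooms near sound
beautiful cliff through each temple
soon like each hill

The final line: "soon like each hill": 1+1+1+1 = 4

4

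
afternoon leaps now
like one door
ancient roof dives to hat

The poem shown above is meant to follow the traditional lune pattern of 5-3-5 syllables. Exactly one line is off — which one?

The third line

Line 1: afternoon (3), leaps (1), now (1) → 5 ✓
Line 2: like (1), one (1), door (1) → 3 ✓
Line 3: ancient (2), roof (1), dives (1), to (1), hat (1) → 6 (expected 5)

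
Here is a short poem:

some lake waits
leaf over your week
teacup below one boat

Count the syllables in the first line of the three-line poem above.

3

The first line: some(1) + lake(1) + waits(1) = 3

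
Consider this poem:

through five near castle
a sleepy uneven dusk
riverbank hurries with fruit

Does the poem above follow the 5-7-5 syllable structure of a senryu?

No

Line 1: through (1), five (1), near (1), castle (2) → 5 ✓
Line 2: a (1), sleepy (2), uneven (3), dusk (1) → 7 ✓
Line 3: riverbank (3), hurries (2), with (1), fruit (1) → 7 (expected 5)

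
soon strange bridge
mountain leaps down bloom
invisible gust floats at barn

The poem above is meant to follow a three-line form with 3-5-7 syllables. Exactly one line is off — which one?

Line 1: soon (1), strange (1), bridge (1) → 3 ✓
Line 2: mountain (2), leaps (1), down (1), bloom (1) → 5 ✓
Line 3: invisible (4), gust (1), floats (1), at (1), barn (1) → 8 (expected 7)

Line 3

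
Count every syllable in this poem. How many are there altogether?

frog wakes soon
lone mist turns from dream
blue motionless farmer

Line 1: frog (1), wakes (1), soon (1) → 3
Line 2: lone (1), mist (1), turns (1), from (1), dream (1) → 5
Line 3: blue (1), motionless (3), farmer (2) → 6
Total: 3 + 5 + 6 = 14

14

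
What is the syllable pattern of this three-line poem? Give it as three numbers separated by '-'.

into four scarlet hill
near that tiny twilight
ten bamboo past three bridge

6-6-6

Line 1: "into four scarlet hill": 2+1+2+1 = 6
Line 2: "near that tiny twilight": 1+1+2+2 = 6
Line 3: "ten bamboo past three bridge": 1+2+1+1+1 = 6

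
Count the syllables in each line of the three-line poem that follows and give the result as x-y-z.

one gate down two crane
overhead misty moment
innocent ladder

Line 1: "one gate down two crane": 1+1+1+1+1 = 5
Line 2: "overhead misty moment": 3+2+2 = 7
Line 3: "innocent ladder": 3+2 = 5

5-7-5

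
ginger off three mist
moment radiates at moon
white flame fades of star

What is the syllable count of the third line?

5

The third line: white(1) + flame(1) + fades(1) + of(1) + star(1) = 5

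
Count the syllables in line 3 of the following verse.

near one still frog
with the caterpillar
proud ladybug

4

Line 3: "proud ladybug": 1+3 = 4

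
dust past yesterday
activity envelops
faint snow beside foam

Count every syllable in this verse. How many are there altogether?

17

Line 1: dust(1) + past(1) + yesterday(3) = 5
Line 2: activity(4) + envelops(3) = 7
Line 3: faint(1) + snow(1) + beside(2) + foam(1) = 5
Total: 5 + 7 + 5 = 17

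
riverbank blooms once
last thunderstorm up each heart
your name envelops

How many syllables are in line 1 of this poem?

Line 1: riverbank(3) + blooms(1) + once(1) = 5

5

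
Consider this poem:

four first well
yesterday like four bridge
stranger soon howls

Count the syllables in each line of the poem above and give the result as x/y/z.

3/6/4

Line 1: four (1), first (1), well (1) → 3
Line 2: yesterday (3), like (1), four (1), bridge (1) → 6
Line 3: stranger (2), soon (1), howls (1) → 4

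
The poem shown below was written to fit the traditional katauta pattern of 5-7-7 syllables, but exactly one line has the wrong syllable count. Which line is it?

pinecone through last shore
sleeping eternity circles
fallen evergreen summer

Line 1: "pinecone through last shore": 2+1+1+1 = 5 ✓
Line 2: "sleeping eternity circles": 2+4+2 = 8 (expected 7)
Line 3: "fallen evergreen summer": 2+3+2 = 7 ✓

Line 2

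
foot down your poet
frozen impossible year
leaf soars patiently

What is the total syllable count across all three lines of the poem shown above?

17

Line 1: foot(1) + down(1) + your(1) + poet(2) = 5
Line 2: frozen(2) + impossible(4) + year(1) = 7
Line 3: leaf(1) + soars(1) + patiently(3) = 5
Total: 5 + 7 + 5 = 17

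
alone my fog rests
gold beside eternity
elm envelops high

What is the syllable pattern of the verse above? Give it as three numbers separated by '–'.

Line 1: "alone my fog rests": 2+1+1+1 = 5
Line 2: "gold beside eternity": 1+2+4 = 7
Line 3: "elm envelops high": 1+3+1 = 5

5–7–5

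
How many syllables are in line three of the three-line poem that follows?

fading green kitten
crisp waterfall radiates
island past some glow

Line three: island(2) + past(1) + some(1) + glow(1) = 5

5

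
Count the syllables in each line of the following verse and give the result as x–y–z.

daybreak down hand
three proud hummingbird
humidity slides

Line 1: "daybreak down hand": 2+1+1 = 4
Line 2: "three proud hummingbird": 1+1+3 = 5
Line 3: "humidity slides": 4+1 = 5

4–5–5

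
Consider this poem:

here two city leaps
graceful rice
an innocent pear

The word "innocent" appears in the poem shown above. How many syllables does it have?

3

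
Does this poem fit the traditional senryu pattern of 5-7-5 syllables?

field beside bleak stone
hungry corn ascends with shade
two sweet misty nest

Yes

Line 1: "field beside bleak stone": 1+2+1+1 = 5 ✓
Line 2: "hungry corn ascends with shade": 2+1+2+1+1 = 7 ✓
Line 3: "two sweet misty nest": 1+1+2+1 = 5 ✓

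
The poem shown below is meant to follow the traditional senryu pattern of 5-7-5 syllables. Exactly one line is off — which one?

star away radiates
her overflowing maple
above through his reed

The first line

Line 1: star(1) + away(2) + radiates(3) = 6 (expected 5)
Line 2: her(1) + overflowing(4) + maple(2) = 7 ✓
Line 3: above(2) + through(1) + his(1) + reed(1) = 5 ✓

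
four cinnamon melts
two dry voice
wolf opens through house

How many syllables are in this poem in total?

Line 1: four(1) + cinnamon(3) + melts(1) = 5
Line 2: two(1) + dry(1) + voice(1) = 3
Line 3: wolf(1) + opens(2) + through(1) + house(1) = 5
Total: 5 + 3 + 5 = 13

13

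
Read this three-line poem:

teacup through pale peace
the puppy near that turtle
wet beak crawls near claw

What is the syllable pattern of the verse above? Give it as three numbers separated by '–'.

Line 1: teacup(2) + through(1) + pale(1) + peace(1) = 5
Line 2: the(1) + puppy(2) + near(1) + that(1) + turtle(2) = 7
Line 3: wet(1) + beak(1) + crawls(1) + near(1) + claw(1) = 5

5–7–5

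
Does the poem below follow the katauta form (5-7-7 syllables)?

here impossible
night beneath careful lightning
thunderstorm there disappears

Line 1: here (1), impossible (4) → 5 ✓
Line 2: night (1), beneath (2), careful (2), lightning (2) → 7 ✓
Line 3: thunderstorm (3), there (1), disappears (3) → 7 ✓

Yes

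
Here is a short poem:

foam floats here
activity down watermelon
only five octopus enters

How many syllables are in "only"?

2

"only" has 2 syllables.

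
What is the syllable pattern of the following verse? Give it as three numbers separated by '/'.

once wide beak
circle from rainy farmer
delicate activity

Line 1: "once wide beak": 1+1+1 = 3
Line 2: "circle from rainy farmer": 2+1+2+2 = 7
Line 3: "delicate activity": 3+4 = 7

3/7/7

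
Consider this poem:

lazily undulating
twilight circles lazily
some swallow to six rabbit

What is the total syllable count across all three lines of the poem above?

21

Line 1: lazily (3), undulating (4) → 7
Line 2: twilight (2), circles (2), lazily (3) → 7
Line 3: some (1), swallow (2), to (1), six (1), rabbit (2) → 7
Total: 7 + 7 + 7 = 21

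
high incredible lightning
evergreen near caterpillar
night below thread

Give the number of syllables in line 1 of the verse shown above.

7

Line 1: high(1) + incredible(4) + lightning(2) = 7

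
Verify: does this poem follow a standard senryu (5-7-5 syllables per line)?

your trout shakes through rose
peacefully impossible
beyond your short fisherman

Line 1: your(1) + trout(1) + shakes(1) + through(1) + rose(1) = 5 ✓
Line 2: peacefully(3) + impossible(4) = 7 ✓
Line 3: beyond(2) + your(1) + short(1) + fisherman(3) = 7 (expected 5)

No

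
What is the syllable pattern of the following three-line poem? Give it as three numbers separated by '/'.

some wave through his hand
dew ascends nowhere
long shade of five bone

Line 1: some(1) + wave(1) + through(1) + his(1) + hand(1) = 5
Line 2: dew(1) + ascends(2) + nowhere(2) = 5
Line 3: long(1) + shade(1) + of(1) + five(1) + bone(1) = 5

5/5/5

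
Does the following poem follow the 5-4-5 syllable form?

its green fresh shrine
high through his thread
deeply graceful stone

No

Line 1: "its green fresh shrine": 1+1+1+1 = 4 (expected 5)
Line 2: "high through his thread": 1+1+1+1 = 4 ✓
Line 3: "deeply graceful stone": 2+2+1 = 5 ✓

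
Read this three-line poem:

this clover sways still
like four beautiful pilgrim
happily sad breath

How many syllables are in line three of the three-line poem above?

Line three: happily(3) + sad(1) + breath(1) = 5

5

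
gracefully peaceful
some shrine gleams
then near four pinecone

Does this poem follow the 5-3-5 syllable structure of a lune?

Line 1: "gracefully peaceful": 3+2 = 5 ✓
Line 2: "some shrine gleams": 1+1+1 = 3 ✓
Line 3: "then near four pinecone": 1+1+1+2 = 5 ✓

Yes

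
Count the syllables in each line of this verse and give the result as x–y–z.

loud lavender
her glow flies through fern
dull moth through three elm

4–5–5

Line 1: loud(1) + lavender(3) = 4
Line 2: her(1) + glow(1) + flies(1) + through(1) + fern(1) = 5
Line 3: dull(1) + moth(1) + through(1) + three(1) + elm(1) = 5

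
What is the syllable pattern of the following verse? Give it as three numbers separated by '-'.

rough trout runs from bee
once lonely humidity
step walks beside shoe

5-7-5

Line 1: rough(1) + trout(1) + runs(1) + from(1) + bee(1) = 5
Line 2: once(1) + lonely(2) + humidity(4) = 7
Line 3: step(1) + walks(1) + beside(2) + shoe(1) = 5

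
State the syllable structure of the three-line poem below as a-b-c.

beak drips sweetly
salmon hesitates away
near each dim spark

Line 1: beak(1) + drips(1) + sweetly(2) = 4
Line 2: salmon(2) + hesitates(3) + away(2) = 7
Line 3: near(1) + each(1) + dim(1) + spark(1) = 4

4-7-4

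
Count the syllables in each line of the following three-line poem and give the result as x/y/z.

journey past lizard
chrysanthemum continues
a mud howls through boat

Line 1: journey (2), past (1), lizard (2) → 5
Line 2: chrysanthemum (4), continues (3) → 7
Line 3: a (1), mud (1), howls (1), through (1), boat (1) → 5

5/7/5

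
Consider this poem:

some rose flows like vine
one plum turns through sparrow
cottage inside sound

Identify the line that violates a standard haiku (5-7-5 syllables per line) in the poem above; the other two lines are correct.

Line 1: "some rose flows like vine": 1+1+1+1+1 = 5 ✓
Line 2: "one plum turns through sparrow": 1+1+1+1+2 = 6 (expected 7)
Line 3: "cottage inside sound": 2+2+1 = 5 ✓

Line 2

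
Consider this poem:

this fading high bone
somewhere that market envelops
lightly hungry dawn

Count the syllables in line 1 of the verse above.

5

Line 1: "this fading high bone": 1+2+1+1 = 5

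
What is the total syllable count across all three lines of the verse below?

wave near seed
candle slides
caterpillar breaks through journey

Line 1: "wave near seed": 1+1+1 = 3
Line 2: "candle slides": 2+1 = 3
Line 3: "caterpillar breaks through journey": 4+1+1+2 = 8
Total: 3 + 3 + 8 = 14

14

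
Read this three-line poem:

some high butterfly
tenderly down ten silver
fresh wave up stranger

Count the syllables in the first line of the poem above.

The first line: some(1) + high(1) + butterfly(3) = 5

5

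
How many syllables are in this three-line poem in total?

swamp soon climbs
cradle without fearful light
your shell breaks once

14

Line 1: "swamp soon climbs": 1+1+1 = 3
Line 2: "cradle without fearful light": 2+2+2+1 = 7
Line 3: "your shell breaks once": 1+1+1+1 = 4
Total: 3 + 7 + 4 = 14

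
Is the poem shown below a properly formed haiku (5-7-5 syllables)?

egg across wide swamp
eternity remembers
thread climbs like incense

Yes

Line 1: egg(1) + across(2) + wide(1) + swamp(1) = 5 ✓
Line 2: eternity(4) + remembers(3) = 7 ✓
Line 3: thread(1) + climbs(1) + like(1) + incense(2) = 5 ✓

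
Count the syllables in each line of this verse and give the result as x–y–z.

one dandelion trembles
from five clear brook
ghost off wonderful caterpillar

Line 1: "one dandelion trembles": 1+4+2 = 7
Line 2: "from five clear brook": 1+1+1+1 = 4
Line 3: "ghost off wonderful caterpillar": 1+1+3+4 = 9

7–4–9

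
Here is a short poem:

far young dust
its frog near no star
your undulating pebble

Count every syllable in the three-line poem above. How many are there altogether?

15

Line 1: far (1), young (1), dust (1) → 3
Line 2: its (1), frog (1), near (1), no (1), star (1) → 5
Line 3: your (1), undulating (4), pebble (2) → 7
Total: 3 + 5 + 7 = 15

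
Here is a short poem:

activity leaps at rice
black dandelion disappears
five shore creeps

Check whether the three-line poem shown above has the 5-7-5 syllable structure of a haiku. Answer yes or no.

No

Line 1: activity (4), leaps (1), at (1), rice (1) → 7 (expected 5)
Line 2: black (1), dandelion (4), disappears (3) → 8 (expected 7)
Line 3: five (1), shore (1), creeps (1) → 3 (expected 5)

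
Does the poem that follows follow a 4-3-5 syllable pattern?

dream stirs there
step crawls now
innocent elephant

Line 1: dream (1), stirs (1), there (1) → 3 (expected 4)
Line 2: step (1), crawls (1), now (1) → 3 ✓
Line 3: innocent (3), elephant (3) → 6 (expected 5)

No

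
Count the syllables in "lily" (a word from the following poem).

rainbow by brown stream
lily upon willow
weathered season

2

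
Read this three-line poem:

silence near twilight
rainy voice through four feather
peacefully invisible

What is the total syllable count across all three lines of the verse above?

Line 1: "silence near twilight": 2+1+2 = 5
Line 2: "rainy voice through four feather": 2+1+1+1+2 = 7
Line 3: "peacefully invisible": 3+4 = 7
Total: 5 + 7 + 7 = 19

19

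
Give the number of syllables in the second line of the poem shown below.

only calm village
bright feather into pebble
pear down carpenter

The second line: bright(1) + feather(2) + into(2) + pebble(2) = 7

7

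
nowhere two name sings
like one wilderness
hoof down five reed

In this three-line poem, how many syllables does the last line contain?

4

The last line: hoof(1) + down(1) + five(1) + reed(1) = 4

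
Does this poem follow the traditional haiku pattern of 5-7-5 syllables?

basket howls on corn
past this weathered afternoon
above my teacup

Yes

Line 1: "basket howls on corn": 2+1+1+1 = 5 ✓
Line 2: "past this weathered afternoon": 1+1+2+3 = 7 ✓
Line 3: "above my teacup": 2+1+2 = 5 ✓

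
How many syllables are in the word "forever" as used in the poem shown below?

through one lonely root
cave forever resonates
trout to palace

3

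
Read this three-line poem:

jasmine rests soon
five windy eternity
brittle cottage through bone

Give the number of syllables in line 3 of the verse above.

Line 3: brittle (2), cottage (2), through (1), bone (1) → 6

6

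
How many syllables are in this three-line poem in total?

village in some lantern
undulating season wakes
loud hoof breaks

16

Line 1: village(2) + in(1) + some(1) + lantern(2) = 6
Line 2: undulating(4) + season(2) + wakes(1) = 7
Line 3: loud(1) + hoof(1) + breaks(1) = 3
Total: 6 + 7 + 3 = 16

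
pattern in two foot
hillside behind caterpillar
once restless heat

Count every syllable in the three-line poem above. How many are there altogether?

Line 1: pattern(2) + in(1) + two(1) + foot(1) = 5
Line 2: hillside(2) + behind(2) + caterpillar(4) = 8
Line 3: once(1) + restless(2) + heat(1) = 4
Total: 5 + 8 + 4 = 17

17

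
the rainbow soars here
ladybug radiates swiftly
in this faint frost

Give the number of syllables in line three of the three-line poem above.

4

Line three: in (1), this (1), faint (1), frost (1) → 4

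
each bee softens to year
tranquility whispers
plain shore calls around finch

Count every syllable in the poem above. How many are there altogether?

Line 1: "each bee softens to year": 1+1+2+1+1 = 6
Line 2: "tranquility whispers": 4+2 = 6
Line 3: "plain shore calls around finch": 1+1+1+2+1 = 6
Total: 6 + 6 + 6 = 18

18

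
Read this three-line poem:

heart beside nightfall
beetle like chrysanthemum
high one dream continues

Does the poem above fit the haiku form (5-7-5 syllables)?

Line 1: heart(1) + beside(2) + nightfall(2) = 5 ✓
Line 2: beetle(2) + like(1) + chrysanthemum(4) = 7 ✓
Line 3: high(1) + one(1) + dream(1) + continues(3) = 6 (expected 5)

No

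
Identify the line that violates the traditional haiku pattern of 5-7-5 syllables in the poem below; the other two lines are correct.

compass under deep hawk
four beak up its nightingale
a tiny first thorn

Line 1: "compass under deep hawk": 2+2+1+1 = 6 (expected 5)
Line 2: "four beak up its nightingale": 1+1+1+1+3 = 7 ✓
Line 3: "a tiny first thorn": 1+2+1+1 = 5 ✓

Line 1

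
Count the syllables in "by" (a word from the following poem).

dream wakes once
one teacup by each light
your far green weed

1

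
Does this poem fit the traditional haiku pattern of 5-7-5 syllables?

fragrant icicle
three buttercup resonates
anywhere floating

Yes

Line 1: fragrant(2) + icicle(3) = 5 ✓
Line 2: three(1) + buttercup(3) + resonates(3) = 7 ✓
Line 3: anywhere(3) + floating(2) = 5 ✓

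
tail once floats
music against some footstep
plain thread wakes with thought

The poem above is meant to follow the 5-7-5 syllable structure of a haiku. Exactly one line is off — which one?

The first line

Line 1: tail (1), once (1), floats (1) → 3 (expected 5)
Line 2: music (2), against (2), some (1), footstep (2) → 7 ✓
Line 3: plain (1), thread (1), wakes (1), with (1), thought (1) → 5 ✓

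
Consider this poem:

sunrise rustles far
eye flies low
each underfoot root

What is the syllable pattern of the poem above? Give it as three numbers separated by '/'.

Line 1: "sunrise rustles far": 2+2+1 = 5
Line 2: "eye flies low": 1+1+1 = 3
Line 3: "each underfoot root": 1+3+1 = 5

5/3/5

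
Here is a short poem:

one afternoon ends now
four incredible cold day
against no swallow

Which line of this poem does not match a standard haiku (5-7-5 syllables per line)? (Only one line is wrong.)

Line 1: one (1), afternoon (3), ends (1), now (1) → 6 (expected 5)
Line 2: four (1), incredible (4), cold (1), day (1) → 7 ✓
Line 3: against (2), no (1), swallow (2) → 5 ✓

Line 1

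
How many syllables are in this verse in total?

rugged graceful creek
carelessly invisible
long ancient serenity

Line 1: "rugged graceful creek": 2+2+1 = 5
Line 2: "carelessly invisible": 3+4 = 7
Line 3: "long ancient serenity": 1+2+4 = 7
Total: 5 + 7 + 7 = 19

19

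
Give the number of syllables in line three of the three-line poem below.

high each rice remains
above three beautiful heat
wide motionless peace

5

Line three: wide(1) + motionless(3) + peace(1) = 5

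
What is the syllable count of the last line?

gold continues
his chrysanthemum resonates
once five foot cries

The last line: once(1) + five(1) + foot(1) + cries(1) = 4

4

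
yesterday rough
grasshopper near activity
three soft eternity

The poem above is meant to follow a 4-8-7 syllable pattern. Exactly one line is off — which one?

Line 3

Line 1: yesterday (3), rough (1) → 4 ✓
Line 2: grasshopper (3), near (1), activity (4) → 8 ✓
Line 3: three (1), soft (1), eternity (4) → 6 (expected 7)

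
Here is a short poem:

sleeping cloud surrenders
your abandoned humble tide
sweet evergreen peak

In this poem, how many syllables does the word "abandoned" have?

3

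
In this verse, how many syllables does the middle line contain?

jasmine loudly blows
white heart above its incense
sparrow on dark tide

7

The middle line: white(1) + heart(1) + above(2) + its(1) + incense(2) = 7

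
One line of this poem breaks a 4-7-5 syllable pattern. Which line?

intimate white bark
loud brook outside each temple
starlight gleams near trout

The first line

Line 1: "intimate white bark": 3+1+1 = 5 (expected 4)
Line 2: "loud brook outside each temple": 1+1+2+1+2 = 7 ✓
Line 3: "starlight gleams near trout": 2+1+1+1 = 5 ✓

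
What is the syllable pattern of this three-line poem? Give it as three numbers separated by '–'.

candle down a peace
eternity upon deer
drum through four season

5–7–5

Line 1: "candle down a peace": 2+1+1+1 = 5
Line 2: "eternity upon deer": 4+2+1 = 7
Line 3: "drum through four season": 1+1+1+2 = 5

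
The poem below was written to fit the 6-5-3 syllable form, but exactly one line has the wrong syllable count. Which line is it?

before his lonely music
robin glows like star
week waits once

Line 1: "before his lonely music": 2+1+2+2 = 7 (expected 6)
Line 2: "robin glows like star": 2+1+1+1 = 5 ✓
Line 3: "week waits once": 1+1+1 = 3 ✓

Line 1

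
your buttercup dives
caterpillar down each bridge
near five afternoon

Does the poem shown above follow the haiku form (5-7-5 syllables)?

Line 1: your (1), buttercup (3), dives (1) → 5 ✓
Line 2: caterpillar (4), down (1), each (1), bridge (1) → 7 ✓
Line 3: near (1), five (1), afternoon (3) → 5 ✓

Yes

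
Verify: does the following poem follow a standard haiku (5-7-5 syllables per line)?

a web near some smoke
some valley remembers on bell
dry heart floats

Line 1: "a web near some smoke": 1+1+1+1+1 = 5 ✓
Line 2: "some valley remembers on bell": 1+2+3+1+1 = 8 (expected 7)
Line 3: "dry heart floats": 1+1+1 = 3 (expected 5)

No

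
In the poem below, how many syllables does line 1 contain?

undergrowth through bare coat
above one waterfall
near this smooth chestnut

6

Line 1: undergrowth (3), through (1), bare (1), coat (1) → 6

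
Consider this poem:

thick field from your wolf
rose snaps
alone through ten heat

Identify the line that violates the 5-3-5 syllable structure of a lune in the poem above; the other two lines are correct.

Line 1: thick(1) + field(1) + from(1) + your(1) + wolf(1) = 5 ✓
Line 2: rose(1) + snaps(1) = 2 (expected 3)
Line 3: alone(2) + through(1) + ten(1) + heat(1) = 5 ✓

The second line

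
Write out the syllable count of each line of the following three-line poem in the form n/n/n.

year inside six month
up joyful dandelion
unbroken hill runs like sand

Line 1: year (1), inside (2), six (1), month (1) → 5
Line 2: up (1), joyful (2), dandelion (4) → 7
Line 3: unbroken (3), hill (1), runs (1), like (1), sand (1) → 7

5/7/7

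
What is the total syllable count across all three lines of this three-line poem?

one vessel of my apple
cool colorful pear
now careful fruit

Line 1: one (1), vessel (2), of (1), my (1), apple (2) → 7
Line 2: cool (1), colorful (3), pear (1) → 5
Line 3: now (1), careful (2), fruit (1) → 4
Total: 7 + 5 + 4 = 16

16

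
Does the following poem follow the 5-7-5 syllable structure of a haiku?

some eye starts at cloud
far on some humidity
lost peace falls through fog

Line 1: some (1), eye (1), starts (1), at (1), cloud (1) → 5 ✓
Line 2: far (1), on (1), some (1), humidity (4) → 7 ✓
Line 3: lost (1), peace (1), falls (1), through (1), fog (1) → 5 ✓

Yes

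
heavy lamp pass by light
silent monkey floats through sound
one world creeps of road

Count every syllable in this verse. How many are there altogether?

18

Line 1: "heavy lamp pass by light": 2+1+1+1+1 = 6
Line 2: "silent monkey floats through sound": 2+2+1+1+1 = 7
Line 3: "one world creeps of road": 1+1+1+1+1 = 5
Total: 6 + 7 + 5 = 18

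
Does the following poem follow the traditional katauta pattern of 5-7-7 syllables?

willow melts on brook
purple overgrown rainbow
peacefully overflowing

Yes

Line 1: willow(2) + melts(1) + on(1) + brook(1) = 5 ✓
Line 2: purple(2) + overgrown(3) + rainbow(2) = 7 ✓
Line 3: peacefully(3) + overflowing(4) = 7 ✓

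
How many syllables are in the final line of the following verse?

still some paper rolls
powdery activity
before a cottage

5

The final line: before (2), a (1), cottage (2) → 5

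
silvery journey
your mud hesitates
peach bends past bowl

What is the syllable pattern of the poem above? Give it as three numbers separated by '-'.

Line 1: "silvery journey": 3+2 = 5
Line 2: "your mud hesitates": 1+1+3 = 5
Line 3: "peach bends past bowl": 1+1+1+1 = 4

5-5-4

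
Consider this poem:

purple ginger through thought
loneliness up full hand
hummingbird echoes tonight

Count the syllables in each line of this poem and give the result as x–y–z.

6–6–7

Line 1: purple (2), ginger (2), through (1), thought (1) → 6
Line 2: loneliness (3), up (1), full (1), hand (1) → 6
Line 3: hummingbird (3), echoes (2), tonight (2) → 7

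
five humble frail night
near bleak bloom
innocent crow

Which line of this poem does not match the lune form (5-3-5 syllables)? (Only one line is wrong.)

Line 1: five (1), humble (2), frail (1), night (1) → 5 ✓
Line 2: near (1), bleak (1), bloom (1) → 3 ✓
Line 3: innocent (3), crow (1) → 4 (expected 5)

The third line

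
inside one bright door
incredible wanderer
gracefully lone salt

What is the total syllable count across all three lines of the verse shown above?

Line 1: inside(2) + one(1) + bright(1) + door(1) = 5
Line 2: incredible(4) + wanderer(3) = 7
Line 3: gracefully(3) + lone(1) + salt(1) = 5
Total: 5 + 7 + 5 = 17

17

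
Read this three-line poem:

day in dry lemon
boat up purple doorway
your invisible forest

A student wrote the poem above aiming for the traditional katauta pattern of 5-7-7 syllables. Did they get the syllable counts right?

No

Line 1: "day in dry lemon": 1+1+1+2 = 5 ✓
Line 2: "boat up purple doorway": 1+1+2+2 = 6 (expected 7)
Line 3: "your invisible forest": 1+4+2 = 7 ✓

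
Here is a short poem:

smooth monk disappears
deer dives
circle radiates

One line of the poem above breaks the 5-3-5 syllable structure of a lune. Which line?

Line 1: smooth (1), monk (1), disappears (3) → 5 ✓
Line 2: deer (1), dives (1) → 2 (expected 3)
Line 3: circle (2), radiates (3) → 5 ✓

The second line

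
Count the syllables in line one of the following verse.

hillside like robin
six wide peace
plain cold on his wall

5

Line one: hillside(2) + like(1) + robin(2) = 5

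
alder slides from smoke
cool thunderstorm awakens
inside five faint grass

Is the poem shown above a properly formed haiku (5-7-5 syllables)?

Line 1: "alder slides from smoke": 2+1+1+1 = 5 ✓
Line 2: "cool thunderstorm awakens": 1+3+3 = 7 ✓
Line 3: "inside five faint grass": 2+1+1+1 = 5 ✓

Yes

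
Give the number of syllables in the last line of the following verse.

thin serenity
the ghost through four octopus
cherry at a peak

The last line: cherry (2), at (1), a (1), peak (1) → 5

5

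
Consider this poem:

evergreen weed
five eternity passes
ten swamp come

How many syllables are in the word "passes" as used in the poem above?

2

"passes" has 2 syllables.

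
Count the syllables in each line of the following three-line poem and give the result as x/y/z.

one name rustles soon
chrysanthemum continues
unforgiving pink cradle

5/7/7

Line 1: one(1) + name(1) + rustles(2) + soon(1) = 5
Line 2: chrysanthemum(4) + continues(3) = 7
Line 3: unforgiving(4) + pink(1) + cradle(2) = 7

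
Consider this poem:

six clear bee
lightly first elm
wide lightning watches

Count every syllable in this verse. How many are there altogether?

Line 1: six (1), clear (1), bee (1) → 3
Line 2: lightly (2), first (1), elm (1) → 4
Line 3: wide (1), lightning (2), watches (2) → 5
Total: 3 + 4 + 5 = 12

12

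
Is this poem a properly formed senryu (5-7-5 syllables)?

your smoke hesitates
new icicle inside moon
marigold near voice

Line 1: "your smoke hesitates": 1+1+3 = 5 ✓
Line 2: "new icicle inside moon": 1+3+2+1 = 7 ✓
Line 3: "marigold near voice": 3+1+1 = 5 ✓

Yes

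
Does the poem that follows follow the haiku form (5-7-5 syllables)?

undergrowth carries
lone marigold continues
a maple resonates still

Line 1: undergrowth (3), carries (2) → 5 ✓
Line 2: lone (1), marigold (3), continues (3) → 7 ✓
Line 3: a (1), maple (2), resonates (3), still (1) → 7 (expected 5)

No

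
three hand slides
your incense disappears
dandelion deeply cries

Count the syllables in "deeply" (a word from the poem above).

2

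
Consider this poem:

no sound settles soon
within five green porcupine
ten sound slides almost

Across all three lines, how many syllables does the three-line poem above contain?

Line 1: no(1) + sound(1) + settles(2) + soon(1) = 5
Line 2: within(2) + five(1) + green(1) + porcupine(3) = 7
Line 3: ten(1) + sound(1) + slides(1) + almost(2) = 5
Total: 5 + 7 + 5 = 17

17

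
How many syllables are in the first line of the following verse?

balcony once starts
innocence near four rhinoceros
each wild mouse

5

The first line: "balcony once starts": 3+1+1 = 5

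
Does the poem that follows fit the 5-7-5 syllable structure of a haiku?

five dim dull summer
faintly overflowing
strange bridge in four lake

No

Line 1: five(1) + dim(1) + dull(1) + summer(2) = 5 ✓
Line 2: faintly(2) + overflowing(4) = 6 (expected 7)
Line 3: strange(1) + bridge(1) + in(1) + four(1) + lake(1) = 5 ✓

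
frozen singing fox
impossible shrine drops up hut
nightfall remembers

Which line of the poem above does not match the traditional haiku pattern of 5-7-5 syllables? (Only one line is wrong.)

Line 2

Line 1: frozen (2), singing (2), fox (1) → 5 ✓
Line 2: impossible (4), shrine (1), drops (1), up (1), hut (1) → 8 (expected 7)
Line 3: nightfall (2), remembers (3) → 5 ✓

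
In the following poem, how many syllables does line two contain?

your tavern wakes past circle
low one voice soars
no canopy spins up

4

Line two: low (1), one (1), voice (1), soars (1) → 4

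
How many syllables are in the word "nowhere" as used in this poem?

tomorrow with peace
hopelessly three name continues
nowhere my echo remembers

2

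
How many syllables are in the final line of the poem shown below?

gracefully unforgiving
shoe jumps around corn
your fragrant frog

4

The final line: "your fragrant frog": 1+2+1 = 4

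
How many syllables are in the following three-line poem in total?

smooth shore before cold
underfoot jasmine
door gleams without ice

Line 1: smooth(1) + shore(1) + before(2) + cold(1) = 5
Line 2: underfoot(3) + jasmine(2) = 5
Line 3: door(1) + gleams(1) + without(2) + ice(1) = 5
Total: 5 + 5 + 5 = 15

15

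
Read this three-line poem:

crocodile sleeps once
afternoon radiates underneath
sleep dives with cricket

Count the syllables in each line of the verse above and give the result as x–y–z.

5–9–5

Line 1: "crocodile sleeps once": 3+1+1 = 5
Line 2: "afternoon radiates underneath": 3+3+3 = 9
Line 3: "sleep dives with cricket": 1+1+1+2 = 5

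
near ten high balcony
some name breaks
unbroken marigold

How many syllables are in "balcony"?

3

"balcony" has 3 syllables.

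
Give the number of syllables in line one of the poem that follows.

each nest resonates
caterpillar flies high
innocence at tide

5

Line one: each(1) + nest(1) + resonates(3) = 5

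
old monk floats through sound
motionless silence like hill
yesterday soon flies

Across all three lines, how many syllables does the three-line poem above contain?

17

Line 1: "old monk floats through sound": 1+1+1+1+1 = 5
Line 2: "motionless silence like hill": 3+2+1+1 = 7
Line 3: "yesterday soon flies": 3+1+1 = 5
Total: 5 + 7 + 5 = 17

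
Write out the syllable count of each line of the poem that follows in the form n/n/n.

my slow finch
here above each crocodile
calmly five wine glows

3/7/5

Line 1: my(1) + slow(1) + finch(1) = 3
Line 2: here(1) + above(2) + each(1) + crocodile(3) = 7
Line 3: calmly(2) + five(1) + wine(1) + glows(1) = 5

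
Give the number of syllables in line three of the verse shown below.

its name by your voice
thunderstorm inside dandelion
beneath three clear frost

Line three: beneath (2), three (1), clear (1), frost (1) → 5

5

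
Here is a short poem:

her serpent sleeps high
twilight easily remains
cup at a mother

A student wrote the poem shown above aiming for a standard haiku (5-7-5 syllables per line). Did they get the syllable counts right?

Yes

Line 1: her (1), serpent (2), sleeps (1), high (1) → 5 ✓
Line 2: twilight (2), easily (3), remains (2) → 7 ✓
Line 3: cup (1), at (1), a (1), mother (2) → 5 ✓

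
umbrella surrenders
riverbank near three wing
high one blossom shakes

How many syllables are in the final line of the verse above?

5

The final line: high(1) + one(1) + blossom(2) + shakes(1) = 5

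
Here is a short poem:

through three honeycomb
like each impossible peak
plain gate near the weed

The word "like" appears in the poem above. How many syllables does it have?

1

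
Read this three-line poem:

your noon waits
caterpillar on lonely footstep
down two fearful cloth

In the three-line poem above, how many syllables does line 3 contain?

Line 3: down (1), two (1), fearful (2), cloth (1) → 5

5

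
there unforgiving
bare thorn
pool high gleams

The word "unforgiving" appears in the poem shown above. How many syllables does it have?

"unforgiving" has 4 syllables.

4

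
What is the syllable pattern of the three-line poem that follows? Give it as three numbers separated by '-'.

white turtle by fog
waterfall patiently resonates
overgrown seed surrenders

5-9-7

Line 1: "white turtle by fog": 1+2+1+1 = 5
Line 2: "waterfall patiently resonates": 3+3+3 = 9
Line 3: "overgrown seed surrenders": 3+1+3 = 7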